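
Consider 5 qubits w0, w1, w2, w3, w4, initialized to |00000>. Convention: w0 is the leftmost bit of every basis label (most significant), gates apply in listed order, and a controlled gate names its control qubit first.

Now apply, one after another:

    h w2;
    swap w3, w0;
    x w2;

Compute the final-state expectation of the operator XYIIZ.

The observable XYIIZ averages to 0.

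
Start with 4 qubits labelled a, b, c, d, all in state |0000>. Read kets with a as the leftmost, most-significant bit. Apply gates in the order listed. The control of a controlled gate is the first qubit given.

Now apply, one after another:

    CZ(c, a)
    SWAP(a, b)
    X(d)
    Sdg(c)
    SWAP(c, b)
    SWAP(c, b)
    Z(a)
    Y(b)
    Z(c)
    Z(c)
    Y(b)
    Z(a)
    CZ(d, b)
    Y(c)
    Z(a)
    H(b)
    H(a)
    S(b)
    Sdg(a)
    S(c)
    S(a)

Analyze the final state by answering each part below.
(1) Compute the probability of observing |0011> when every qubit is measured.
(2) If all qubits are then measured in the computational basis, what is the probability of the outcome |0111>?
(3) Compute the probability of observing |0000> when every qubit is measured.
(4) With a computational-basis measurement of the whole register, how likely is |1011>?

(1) A full measurement returns |0011> with probability 1/4. Key observation: gates 7-12 undo each other exactly, leaving only the rest of the circuit to track.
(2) Outcome |0111> occurs with probability 1/4.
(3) Outcome |0000> occurs with probability 0.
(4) The probability of measuring |1011> is 1/4.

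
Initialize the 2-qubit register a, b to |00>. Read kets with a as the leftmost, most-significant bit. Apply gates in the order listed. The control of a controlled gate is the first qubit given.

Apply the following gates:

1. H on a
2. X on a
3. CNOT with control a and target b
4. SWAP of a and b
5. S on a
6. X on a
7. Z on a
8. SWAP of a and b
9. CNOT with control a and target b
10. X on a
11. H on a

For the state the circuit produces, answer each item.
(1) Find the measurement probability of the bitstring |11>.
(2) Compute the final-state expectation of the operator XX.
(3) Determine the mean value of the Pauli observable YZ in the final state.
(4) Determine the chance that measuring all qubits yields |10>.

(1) The probability of measuring |11> is 1/2.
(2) In the final state, XX has expectation 0.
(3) The expectation value of YZ is 1.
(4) Outcome |10> occurs with probability 0.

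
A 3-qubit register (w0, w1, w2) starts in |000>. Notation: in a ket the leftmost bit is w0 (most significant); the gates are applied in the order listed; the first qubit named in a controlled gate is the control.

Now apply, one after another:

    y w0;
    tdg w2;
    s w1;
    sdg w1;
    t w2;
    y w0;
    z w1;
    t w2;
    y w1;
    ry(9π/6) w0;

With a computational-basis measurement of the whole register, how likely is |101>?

Outcome |101> occurs with probability 0. Key observation: gates 1-6 undo each other exactly, leaving only the rest of the circuit to track.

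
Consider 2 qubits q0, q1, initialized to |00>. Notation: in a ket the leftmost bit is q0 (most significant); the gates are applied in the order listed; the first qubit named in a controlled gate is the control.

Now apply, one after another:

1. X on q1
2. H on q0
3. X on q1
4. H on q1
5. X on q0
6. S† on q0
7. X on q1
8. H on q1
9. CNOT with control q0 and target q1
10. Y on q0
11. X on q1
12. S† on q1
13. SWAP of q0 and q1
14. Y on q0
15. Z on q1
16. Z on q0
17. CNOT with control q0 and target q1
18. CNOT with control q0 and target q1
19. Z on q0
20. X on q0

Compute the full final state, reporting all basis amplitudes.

The resulting statevector has amplitude -sqrt(2)*I/2 on |00>, 0 on |01>, 0 on |10>, sqrt(2)*I/2 on |11>. Key observation: the block from step 16 through step 19 cancels to the identity and can be dropped.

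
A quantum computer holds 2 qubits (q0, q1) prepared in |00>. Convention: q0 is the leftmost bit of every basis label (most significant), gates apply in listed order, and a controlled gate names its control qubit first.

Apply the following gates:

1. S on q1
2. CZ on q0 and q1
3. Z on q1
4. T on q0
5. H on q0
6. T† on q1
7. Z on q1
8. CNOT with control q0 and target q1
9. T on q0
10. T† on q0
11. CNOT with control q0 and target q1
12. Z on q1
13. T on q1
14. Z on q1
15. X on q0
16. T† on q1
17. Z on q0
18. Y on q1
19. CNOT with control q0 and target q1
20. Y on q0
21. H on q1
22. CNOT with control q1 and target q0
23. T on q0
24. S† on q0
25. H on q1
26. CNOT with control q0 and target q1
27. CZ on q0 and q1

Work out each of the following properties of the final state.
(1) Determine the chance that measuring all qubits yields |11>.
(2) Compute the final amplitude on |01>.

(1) The probability of measuring |11> is 1/2. Key observation: the block from step 6 through step 13 cancels to the identity and can be dropped.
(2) |01> carries amplitude -sqrt(2)/2 in the final state.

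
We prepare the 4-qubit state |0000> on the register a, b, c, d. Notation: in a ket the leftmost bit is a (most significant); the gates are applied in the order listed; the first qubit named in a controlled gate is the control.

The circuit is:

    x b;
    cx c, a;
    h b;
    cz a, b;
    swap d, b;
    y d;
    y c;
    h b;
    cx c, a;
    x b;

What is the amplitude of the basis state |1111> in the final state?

The amplitude on |1111> is -1/2.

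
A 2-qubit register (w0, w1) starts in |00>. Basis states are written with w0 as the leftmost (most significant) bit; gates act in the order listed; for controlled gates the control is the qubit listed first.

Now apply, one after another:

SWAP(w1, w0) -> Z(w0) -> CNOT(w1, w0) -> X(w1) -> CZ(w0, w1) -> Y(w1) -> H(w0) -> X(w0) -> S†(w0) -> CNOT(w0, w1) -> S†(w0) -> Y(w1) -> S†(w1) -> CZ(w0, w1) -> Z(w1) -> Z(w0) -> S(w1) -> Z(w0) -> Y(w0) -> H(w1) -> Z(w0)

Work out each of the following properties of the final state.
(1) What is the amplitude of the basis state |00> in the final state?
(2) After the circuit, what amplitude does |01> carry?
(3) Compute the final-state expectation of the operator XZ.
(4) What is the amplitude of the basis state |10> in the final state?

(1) |00> carries amplitude -I/2 in the final state.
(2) The final state's coefficient on |01> equals -I/2.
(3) The expectation value of XZ is -1.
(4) |10> carries amplitude I/2 in the final state.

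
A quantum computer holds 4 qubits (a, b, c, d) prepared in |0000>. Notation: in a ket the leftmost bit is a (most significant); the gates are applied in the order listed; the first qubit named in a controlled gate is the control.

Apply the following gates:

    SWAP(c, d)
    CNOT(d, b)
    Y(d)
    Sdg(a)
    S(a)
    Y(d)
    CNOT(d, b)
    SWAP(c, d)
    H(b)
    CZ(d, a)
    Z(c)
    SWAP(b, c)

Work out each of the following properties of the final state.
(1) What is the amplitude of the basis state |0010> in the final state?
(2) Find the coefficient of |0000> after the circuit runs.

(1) |0010> carries amplitude sqrt(2)/2 in the final state.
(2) The amplitude on |0000> is sqrt(2)/2.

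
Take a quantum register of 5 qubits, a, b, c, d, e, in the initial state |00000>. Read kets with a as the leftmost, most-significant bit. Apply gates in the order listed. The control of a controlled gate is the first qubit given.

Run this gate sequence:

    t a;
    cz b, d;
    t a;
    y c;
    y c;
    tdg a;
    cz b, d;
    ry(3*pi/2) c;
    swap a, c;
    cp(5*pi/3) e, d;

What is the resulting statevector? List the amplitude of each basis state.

The final amplitudes are -sqrt(2)/2 on |00000>, sqrt(2)/2 on |10000>, and 0 on every other basis state. Key observation: steps 2-7 multiply out to the identity, so the circuit reduces to the remaining gates.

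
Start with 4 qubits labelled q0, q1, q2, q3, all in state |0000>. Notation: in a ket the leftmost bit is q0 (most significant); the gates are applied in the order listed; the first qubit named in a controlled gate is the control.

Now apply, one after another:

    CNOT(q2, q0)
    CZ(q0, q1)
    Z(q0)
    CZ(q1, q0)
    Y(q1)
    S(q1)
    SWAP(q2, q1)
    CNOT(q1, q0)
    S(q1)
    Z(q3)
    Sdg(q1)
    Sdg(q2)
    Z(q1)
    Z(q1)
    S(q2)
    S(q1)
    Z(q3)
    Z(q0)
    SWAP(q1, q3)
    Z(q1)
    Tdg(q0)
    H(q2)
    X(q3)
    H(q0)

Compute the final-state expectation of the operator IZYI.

The observable IZYI averages to 0. Key observation: the block from step 10 through step 17 cancels to the identity and can be dropped.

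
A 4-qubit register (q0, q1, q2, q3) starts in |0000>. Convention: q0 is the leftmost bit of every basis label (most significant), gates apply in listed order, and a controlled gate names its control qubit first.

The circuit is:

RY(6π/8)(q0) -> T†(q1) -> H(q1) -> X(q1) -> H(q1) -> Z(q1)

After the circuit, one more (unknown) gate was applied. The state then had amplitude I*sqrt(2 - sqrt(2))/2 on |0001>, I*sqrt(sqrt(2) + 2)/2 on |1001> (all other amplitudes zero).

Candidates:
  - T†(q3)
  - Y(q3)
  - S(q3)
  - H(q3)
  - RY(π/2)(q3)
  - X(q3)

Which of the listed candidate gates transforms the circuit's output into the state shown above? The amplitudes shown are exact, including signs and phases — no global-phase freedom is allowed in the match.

It was Y(q3) that produced the state shown. Key observation: the block from step 3 through step 6 cancels to the identity and can be dropped.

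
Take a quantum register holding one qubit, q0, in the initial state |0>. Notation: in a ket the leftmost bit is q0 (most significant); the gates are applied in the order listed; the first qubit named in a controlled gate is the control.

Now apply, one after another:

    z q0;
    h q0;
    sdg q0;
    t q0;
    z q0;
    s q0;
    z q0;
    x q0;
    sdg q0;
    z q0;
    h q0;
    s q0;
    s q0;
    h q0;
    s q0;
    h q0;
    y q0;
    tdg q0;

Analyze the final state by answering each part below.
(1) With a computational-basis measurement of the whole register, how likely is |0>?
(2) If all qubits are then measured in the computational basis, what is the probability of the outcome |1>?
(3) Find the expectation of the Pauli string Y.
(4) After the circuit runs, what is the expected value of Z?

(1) The probability of measuring |0> is 1/2 - sqrt(2)/4.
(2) Outcome |1> occurs with probability sqrt(2)/4 + 1/2.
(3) The observable Y averages to -1/2.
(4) In the final state, Z has expectation -sqrt(2)/2.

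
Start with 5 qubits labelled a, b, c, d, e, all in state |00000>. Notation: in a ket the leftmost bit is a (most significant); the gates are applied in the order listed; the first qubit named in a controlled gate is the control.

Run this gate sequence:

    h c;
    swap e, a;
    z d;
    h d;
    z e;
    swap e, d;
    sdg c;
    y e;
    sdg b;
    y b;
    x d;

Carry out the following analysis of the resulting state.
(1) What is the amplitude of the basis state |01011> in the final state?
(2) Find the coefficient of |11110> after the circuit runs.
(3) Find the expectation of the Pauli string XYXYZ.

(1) The amplitude on |01011> is -1/2.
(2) The amplitude on |11110> is 0.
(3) In the final state, XYXYZ has expectation 0.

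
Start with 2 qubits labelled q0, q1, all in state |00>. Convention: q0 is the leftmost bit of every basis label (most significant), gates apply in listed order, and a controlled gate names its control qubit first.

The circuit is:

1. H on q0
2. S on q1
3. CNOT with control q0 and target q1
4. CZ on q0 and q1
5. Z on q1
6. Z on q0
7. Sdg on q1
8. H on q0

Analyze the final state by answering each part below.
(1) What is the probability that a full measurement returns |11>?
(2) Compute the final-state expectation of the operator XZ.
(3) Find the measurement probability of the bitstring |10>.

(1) The probability of measuring |11> is 1/4.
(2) The expectation value of XZ is 1.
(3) A full measurement returns |10> with probability 1/4.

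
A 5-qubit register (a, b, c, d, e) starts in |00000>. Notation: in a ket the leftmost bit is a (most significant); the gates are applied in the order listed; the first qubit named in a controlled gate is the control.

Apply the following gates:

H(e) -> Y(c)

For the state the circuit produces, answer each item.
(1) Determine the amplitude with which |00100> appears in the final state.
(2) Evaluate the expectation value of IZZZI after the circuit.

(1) |00100> carries amplitude sqrt(2)*I/2 in the final state.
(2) The observable IZZZI averages to -1.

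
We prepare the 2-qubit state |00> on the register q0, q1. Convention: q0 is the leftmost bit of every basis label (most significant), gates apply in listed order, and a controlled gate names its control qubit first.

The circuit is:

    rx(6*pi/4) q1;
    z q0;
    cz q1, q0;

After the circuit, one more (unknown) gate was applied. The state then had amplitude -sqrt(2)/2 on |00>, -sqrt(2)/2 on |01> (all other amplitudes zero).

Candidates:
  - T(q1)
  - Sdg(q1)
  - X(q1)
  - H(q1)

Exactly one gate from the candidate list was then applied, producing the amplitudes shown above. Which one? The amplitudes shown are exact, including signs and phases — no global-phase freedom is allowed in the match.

It was Sdg(q1) that produced the state shown.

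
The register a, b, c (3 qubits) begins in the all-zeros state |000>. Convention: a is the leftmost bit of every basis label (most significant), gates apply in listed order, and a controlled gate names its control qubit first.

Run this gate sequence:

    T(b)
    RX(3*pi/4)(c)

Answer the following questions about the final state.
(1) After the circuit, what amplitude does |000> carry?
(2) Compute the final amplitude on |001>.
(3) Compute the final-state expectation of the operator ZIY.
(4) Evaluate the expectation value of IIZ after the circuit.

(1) |000> carries amplitude sqrt(2 - sqrt(2))/2 in the final state.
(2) The amplitude on |001> is -I*sqrt(sqrt(2) + 2)/2.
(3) The expectation value of ZIY is -sqrt(2)/2.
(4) The observable IIZ averages to -sqrt(2)/2.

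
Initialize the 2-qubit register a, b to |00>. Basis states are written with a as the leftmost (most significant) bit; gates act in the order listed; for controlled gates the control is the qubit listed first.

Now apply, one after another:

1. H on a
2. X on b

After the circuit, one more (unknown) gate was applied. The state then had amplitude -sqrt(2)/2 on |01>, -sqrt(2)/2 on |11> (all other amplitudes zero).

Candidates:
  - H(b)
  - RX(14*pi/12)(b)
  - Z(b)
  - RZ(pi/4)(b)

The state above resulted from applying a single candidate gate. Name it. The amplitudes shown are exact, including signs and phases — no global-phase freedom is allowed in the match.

It was Z(b) that produced the state shown.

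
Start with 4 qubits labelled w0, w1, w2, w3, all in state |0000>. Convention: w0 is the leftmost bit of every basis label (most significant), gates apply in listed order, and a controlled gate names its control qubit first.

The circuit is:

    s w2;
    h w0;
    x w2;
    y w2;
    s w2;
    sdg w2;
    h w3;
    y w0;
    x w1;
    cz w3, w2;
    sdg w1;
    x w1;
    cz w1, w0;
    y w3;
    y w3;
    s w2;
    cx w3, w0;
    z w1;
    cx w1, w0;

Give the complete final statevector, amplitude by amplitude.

After the circuit, the state carries amplitude I/2 on |0000>, -I/2 on |0001>, -I/2 on |1000>, I/2 on |1001>, and 0 on every other basis state.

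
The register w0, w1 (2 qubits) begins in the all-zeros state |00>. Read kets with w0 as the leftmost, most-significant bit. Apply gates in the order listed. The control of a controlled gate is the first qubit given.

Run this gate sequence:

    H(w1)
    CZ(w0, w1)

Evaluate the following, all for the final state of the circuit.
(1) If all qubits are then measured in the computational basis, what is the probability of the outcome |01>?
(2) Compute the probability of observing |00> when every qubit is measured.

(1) The probability of measuring |01> is 1/2.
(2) Outcome |00> occurs with probability 1/2.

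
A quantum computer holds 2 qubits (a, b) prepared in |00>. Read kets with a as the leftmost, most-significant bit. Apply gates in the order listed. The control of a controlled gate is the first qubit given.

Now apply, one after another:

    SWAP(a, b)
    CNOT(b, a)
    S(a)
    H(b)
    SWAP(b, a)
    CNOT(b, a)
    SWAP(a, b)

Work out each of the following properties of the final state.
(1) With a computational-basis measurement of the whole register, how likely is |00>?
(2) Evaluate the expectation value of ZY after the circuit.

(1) Outcome |00> occurs with probability 1/2.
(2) In the final state, ZY has expectation 0.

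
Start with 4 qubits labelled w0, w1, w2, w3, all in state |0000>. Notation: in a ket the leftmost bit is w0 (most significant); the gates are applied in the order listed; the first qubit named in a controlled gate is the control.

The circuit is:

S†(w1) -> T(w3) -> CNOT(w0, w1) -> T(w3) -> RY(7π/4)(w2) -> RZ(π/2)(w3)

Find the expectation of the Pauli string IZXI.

In the final state, IZXI has expectation -sqrt(2)/2.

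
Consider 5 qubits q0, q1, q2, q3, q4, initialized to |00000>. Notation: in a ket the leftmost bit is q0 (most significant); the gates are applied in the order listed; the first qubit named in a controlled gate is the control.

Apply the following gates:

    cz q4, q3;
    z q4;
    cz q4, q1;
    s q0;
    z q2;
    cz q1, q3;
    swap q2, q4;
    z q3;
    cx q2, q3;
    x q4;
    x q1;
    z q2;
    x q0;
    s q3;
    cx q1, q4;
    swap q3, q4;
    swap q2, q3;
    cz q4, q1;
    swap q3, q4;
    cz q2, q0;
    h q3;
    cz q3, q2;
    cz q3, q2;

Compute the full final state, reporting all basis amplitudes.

The final amplitudes are sqrt(2)/2 on |11000>, sqrt(2)/2 on |11010>, and 0 on every other basis state.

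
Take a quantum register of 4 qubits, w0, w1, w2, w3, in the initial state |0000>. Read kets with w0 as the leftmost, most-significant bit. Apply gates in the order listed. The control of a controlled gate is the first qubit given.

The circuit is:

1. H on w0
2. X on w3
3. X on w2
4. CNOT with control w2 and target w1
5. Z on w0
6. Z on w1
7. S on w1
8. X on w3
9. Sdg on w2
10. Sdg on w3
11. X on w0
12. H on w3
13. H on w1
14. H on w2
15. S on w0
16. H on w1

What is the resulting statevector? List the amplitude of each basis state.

The final amplitudes are 0 on |0000>, 0 on |0001>, 0 on |0010>, 0 on |0011>, sqrt(2)/4 on |0100>, sqrt(2)/4 on |0101>, -sqrt(2)/4 on |0110>, -sqrt(2)/4 on |0111>, 0 on |1000>, 0 on |1001>, 0 on |1010>, 0 on |1011>, -sqrt(2)*I/4 on |1100>, -sqrt(2)*I/4 on |1101>, sqrt(2)*I/4 on |1110>, sqrt(2)*I/4 on |1111>.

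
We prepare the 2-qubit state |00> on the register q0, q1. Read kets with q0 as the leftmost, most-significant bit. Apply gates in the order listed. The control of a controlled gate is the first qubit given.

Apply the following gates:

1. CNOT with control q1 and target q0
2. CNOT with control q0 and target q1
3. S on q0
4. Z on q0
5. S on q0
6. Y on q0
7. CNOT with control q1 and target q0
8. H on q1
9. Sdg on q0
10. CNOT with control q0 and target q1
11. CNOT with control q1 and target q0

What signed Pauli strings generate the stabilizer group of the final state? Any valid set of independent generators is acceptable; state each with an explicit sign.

The final state is stabilized by the group generated by +XX, -ZZ; other independent generating sets are equally valid.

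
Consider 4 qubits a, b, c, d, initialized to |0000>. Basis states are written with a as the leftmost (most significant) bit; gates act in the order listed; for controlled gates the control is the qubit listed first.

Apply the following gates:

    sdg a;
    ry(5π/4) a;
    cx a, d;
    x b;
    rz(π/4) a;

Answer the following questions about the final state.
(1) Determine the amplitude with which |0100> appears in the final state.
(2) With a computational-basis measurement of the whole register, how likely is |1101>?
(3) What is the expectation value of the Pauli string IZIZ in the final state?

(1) The final state's coefficient on |0100> equals sqrt(2 - sqrt(2))*exp(7*I*pi/8)/2.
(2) Outcome |1101> occurs with probability sqrt(2)/4 + 1/2.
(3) The observable IZIZ averages to sqrt(2)/2.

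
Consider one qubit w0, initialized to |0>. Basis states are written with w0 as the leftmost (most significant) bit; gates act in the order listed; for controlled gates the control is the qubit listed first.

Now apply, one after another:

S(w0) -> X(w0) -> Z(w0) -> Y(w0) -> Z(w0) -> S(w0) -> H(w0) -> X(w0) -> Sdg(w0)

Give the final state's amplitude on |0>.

|0> carries amplitude sqrt(2)*I/2 in the final state.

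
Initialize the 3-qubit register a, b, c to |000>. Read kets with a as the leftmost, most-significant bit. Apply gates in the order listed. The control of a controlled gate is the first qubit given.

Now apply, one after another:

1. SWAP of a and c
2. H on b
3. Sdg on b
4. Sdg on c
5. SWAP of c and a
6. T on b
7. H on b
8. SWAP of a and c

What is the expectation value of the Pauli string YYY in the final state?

The expectation value of YYY is 0.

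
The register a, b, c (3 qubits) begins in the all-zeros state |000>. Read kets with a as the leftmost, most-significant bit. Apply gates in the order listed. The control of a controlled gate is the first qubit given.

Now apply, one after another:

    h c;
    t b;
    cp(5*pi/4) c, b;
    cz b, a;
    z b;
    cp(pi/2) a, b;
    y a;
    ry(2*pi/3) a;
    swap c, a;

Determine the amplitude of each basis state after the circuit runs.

The final amplitudes are -sqrt(6)*I/4 on |000>, sqrt(2)*I/4 on |001>, 0 on |010>, 0 on |011>, -sqrt(6)*I/4 on |100>, sqrt(2)*I/4 on |101>, 0 on |110>, 0 on |111>.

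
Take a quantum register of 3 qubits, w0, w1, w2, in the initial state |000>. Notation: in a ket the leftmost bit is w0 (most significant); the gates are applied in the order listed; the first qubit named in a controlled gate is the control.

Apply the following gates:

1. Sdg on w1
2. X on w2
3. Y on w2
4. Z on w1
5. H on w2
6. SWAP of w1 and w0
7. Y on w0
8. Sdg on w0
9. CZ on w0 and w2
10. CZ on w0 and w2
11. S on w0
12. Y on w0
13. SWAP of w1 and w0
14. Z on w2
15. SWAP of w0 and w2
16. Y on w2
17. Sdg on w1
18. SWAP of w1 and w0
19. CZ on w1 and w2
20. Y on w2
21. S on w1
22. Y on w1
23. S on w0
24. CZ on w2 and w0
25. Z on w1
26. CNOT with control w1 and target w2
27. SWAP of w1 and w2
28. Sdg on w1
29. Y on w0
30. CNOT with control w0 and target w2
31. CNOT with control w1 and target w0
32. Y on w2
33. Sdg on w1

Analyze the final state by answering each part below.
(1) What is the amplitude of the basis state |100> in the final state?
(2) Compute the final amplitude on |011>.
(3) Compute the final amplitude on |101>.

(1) The amplitude on |100> is -sqrt(2)*I/2. Key observation: the block from step 6 through step 13 cancels to the identity and can be dropped.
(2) The final state's coefficient on |011> equals -sqrt(2)/2.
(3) The final state's coefficient on |101> equals 0.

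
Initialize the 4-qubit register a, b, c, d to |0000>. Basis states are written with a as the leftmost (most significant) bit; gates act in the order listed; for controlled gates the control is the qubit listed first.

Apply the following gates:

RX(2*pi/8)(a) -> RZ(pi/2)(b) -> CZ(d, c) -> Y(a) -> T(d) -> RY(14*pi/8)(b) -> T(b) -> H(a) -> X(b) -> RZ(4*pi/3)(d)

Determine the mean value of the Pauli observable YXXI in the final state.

The observable YXXI averages to 0.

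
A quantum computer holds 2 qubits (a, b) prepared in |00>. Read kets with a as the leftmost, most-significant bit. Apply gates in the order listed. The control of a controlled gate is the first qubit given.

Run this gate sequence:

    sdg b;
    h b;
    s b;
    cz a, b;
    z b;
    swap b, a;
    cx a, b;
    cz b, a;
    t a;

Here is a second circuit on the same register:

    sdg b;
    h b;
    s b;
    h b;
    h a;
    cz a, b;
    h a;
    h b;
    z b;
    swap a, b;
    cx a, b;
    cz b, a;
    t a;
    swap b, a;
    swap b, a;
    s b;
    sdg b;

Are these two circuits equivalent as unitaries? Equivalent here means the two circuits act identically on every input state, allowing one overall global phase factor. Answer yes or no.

No, they are not equivalent — no single phase factor reconciles the two unitaries.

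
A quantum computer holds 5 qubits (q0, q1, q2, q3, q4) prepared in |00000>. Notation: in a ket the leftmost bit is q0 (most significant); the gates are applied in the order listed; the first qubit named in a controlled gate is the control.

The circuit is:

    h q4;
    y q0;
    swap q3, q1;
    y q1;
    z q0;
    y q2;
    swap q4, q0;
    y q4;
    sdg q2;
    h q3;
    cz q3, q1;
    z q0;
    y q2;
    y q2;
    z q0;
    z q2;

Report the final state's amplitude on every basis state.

The final amplitudes are I/2 on |01100>, -I/2 on |01110>, I/2 on |11100>, -I/2 on |11110>, and 0 on every other basis state. Key observation: the block from step 12 through step 15 cancels to the identity and can be dropped.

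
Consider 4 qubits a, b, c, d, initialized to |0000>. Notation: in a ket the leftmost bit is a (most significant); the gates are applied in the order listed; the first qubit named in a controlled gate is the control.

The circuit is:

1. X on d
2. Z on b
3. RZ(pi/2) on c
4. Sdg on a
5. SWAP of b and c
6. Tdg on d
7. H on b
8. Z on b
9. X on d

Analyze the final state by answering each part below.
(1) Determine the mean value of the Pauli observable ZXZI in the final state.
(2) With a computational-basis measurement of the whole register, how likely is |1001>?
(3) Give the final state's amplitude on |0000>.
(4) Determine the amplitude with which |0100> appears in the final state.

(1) The expectation value of ZXZI is -1.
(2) Outcome |1001> occurs with probability 0.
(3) |0000> carries amplitude -sqrt(2)*I/2 in the final state.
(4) |0100> carries amplitude sqrt(2)*I/2 in the final state.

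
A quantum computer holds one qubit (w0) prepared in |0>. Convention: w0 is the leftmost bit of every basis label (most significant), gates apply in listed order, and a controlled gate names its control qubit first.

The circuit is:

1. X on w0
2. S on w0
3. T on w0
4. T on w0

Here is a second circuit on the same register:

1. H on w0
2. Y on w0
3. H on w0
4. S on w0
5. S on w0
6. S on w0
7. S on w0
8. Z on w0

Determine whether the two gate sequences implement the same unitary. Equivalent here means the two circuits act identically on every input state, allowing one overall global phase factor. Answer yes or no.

No, they are not equivalent — no single phase factor reconciles the two unitaries.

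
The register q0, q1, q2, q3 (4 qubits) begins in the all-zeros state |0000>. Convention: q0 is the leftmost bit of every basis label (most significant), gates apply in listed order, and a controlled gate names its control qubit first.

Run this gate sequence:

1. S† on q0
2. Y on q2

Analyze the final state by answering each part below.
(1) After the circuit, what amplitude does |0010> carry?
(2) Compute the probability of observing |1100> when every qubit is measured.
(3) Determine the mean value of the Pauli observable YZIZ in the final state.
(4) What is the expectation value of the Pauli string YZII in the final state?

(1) The amplitude on |0010> is I.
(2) The probability of measuring |1100> is 0.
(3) In the final state, YZIZ has expectation 0.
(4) The expectation value of YZII is 0.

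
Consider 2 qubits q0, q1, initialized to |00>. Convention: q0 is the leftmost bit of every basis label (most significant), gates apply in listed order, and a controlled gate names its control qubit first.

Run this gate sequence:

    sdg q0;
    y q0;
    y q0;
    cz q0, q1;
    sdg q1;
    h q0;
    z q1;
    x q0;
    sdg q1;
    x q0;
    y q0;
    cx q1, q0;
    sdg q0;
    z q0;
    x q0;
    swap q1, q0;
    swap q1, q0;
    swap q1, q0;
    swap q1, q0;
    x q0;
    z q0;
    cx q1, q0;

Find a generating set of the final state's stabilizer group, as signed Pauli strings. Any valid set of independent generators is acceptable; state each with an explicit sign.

The stabilizer group can be generated by +YI, +IZ, among other valid generating sets.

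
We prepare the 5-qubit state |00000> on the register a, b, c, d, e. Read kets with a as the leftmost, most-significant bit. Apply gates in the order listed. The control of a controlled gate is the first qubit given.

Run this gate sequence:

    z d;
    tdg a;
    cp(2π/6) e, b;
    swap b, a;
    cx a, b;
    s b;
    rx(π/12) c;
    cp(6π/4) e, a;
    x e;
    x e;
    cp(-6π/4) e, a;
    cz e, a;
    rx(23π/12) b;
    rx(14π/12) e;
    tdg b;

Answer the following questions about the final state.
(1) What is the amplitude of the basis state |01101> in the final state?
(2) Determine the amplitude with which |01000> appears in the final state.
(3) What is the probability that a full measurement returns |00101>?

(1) |01101> carries amplitude (-2 - sqrt(3) + sqrt(2) + sqrt(6))*exp(I*pi/4)/8 in the final state. Key observation: the block from step 8 through step 11 cancels to the identity and can be dropped.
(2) The final state's coefficient on |01000> equals (2 - sqrt(3))*exp(I*pi/4)/8.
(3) A full measurement returns |00101> with probability 1/64.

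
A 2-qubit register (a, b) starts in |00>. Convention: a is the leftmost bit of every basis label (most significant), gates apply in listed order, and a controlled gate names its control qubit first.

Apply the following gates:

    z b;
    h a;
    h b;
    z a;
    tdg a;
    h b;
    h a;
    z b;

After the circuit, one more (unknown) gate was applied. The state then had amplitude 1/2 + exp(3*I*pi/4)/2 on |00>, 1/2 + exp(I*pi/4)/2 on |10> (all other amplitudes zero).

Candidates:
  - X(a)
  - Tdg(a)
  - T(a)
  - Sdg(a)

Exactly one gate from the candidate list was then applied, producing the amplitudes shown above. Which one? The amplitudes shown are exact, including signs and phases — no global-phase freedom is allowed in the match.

The applied gate was T(a).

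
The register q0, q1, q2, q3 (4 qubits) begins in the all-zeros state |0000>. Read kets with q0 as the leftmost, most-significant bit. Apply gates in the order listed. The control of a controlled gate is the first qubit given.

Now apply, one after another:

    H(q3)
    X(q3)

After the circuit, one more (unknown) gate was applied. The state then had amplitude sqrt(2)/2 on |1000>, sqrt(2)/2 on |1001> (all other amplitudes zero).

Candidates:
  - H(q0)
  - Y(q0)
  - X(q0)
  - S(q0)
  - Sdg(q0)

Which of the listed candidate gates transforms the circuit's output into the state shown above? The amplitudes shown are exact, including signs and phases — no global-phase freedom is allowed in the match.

The applied gate was X(q0).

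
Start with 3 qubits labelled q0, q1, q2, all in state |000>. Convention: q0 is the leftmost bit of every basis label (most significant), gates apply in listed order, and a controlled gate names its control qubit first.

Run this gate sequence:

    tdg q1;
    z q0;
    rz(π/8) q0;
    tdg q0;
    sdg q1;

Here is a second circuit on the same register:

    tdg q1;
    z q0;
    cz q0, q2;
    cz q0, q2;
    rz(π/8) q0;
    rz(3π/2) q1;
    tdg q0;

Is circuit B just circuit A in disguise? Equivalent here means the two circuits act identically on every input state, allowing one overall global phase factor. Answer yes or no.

Yes — the two circuits implement the same unitary up to a global phase.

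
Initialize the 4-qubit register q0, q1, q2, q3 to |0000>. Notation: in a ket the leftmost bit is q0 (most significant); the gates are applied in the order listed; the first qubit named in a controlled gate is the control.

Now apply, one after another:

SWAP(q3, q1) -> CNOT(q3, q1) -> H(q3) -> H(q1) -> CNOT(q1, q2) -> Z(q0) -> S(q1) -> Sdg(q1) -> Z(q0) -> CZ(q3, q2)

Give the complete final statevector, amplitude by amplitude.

The resulting statevector has amplitude 1/2 on |0000>, 1/2 on |0001>, 1/2 on |0110>, -1/2 on |0111>, and 0 on every other basis state. Key observation: the block from step 7 through step 8 cancels to the identity and can be dropped.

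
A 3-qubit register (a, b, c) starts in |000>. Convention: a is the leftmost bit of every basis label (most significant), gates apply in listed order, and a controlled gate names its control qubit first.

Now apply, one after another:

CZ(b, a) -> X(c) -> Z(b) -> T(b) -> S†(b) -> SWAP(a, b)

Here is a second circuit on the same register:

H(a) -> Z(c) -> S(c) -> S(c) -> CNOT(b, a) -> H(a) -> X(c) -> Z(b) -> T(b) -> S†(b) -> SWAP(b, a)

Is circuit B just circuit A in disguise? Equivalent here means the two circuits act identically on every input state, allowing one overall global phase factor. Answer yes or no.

Yes — the two circuits implement the same unitary up to a global phase.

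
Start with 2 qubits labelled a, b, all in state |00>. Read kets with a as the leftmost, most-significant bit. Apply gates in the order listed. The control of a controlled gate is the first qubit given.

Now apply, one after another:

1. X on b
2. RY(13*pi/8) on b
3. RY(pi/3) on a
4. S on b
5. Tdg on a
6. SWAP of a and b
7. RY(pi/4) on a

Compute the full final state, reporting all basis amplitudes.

The final amplitudes are -sqrt(3)*sqrt(sqrt(2)/4 + 1/2)*sin(3*pi/16)/2 + sqrt(3)*I*sqrt(1/2 - sqrt(2)/4)*cos(3*pi/16)/2 on |00>, I*sqrt(1/2 - sqrt(2)/4)*exp(-I*pi/4)*cos(3*pi/16)/2 - sqrt(sqrt(2)/4 + 1/2)*exp(-I*pi/4)*sin(3*pi/16)/2 on |01>, -sqrt(3)*sqrt(1/2 - sqrt(2)/4)*sin(3*pi/16)/2 - sqrt(3)*I*sqrt(sqrt(2)/4 + 1/2)*cos(3*pi/16)/2 on |10>, -I*sqrt(sqrt(2)/4 + 1/2)*exp(-I*pi/4)*cos(3*pi/16)/2 - sqrt(1/2 - sqrt(2)/4)*exp(-I*pi/4)*sin(3*pi/16)/2 on |11>.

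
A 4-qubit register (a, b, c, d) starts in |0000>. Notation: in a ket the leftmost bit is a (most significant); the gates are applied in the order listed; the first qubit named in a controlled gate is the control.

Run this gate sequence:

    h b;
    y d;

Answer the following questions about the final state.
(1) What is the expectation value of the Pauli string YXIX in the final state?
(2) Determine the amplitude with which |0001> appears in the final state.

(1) In the final state, YXIX has expectation 0.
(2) The final state's coefficient on |0001> equals sqrt(2)*I/2.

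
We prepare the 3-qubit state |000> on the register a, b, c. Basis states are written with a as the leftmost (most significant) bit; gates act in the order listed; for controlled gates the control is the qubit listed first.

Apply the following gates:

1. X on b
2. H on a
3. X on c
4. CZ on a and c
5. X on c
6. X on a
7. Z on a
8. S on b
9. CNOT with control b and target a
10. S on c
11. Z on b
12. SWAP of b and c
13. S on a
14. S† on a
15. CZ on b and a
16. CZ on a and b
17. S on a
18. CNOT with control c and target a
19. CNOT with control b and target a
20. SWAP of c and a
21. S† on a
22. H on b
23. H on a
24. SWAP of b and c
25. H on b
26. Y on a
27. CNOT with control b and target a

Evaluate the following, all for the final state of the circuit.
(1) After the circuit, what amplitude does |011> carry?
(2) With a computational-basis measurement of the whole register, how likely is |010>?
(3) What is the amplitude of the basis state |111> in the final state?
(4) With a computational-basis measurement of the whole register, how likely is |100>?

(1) The final state's coefficient on |011> equals -1/4 - I/4. Key observation: the block from step 13 through step 14 cancels to the identity and can be dropped.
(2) Outcome |010> occurs with probability 1/8.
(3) The amplitude on |111> is -1/4 - I/4.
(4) A full measurement returns |100> with probability 1/8.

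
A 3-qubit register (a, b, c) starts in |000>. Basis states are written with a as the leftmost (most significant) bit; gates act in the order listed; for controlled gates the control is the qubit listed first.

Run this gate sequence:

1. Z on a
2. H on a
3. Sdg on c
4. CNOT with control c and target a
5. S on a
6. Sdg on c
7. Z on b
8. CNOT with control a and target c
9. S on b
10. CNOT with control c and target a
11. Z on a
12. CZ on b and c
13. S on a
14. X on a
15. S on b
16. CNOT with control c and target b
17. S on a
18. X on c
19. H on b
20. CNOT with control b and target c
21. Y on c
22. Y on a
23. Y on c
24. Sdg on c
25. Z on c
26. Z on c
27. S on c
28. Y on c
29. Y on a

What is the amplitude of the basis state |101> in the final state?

The amplitude on |101> is -I/2. Key observation: steps 22-29 multiply out to the identity, so the circuit reduces to the remaining gates.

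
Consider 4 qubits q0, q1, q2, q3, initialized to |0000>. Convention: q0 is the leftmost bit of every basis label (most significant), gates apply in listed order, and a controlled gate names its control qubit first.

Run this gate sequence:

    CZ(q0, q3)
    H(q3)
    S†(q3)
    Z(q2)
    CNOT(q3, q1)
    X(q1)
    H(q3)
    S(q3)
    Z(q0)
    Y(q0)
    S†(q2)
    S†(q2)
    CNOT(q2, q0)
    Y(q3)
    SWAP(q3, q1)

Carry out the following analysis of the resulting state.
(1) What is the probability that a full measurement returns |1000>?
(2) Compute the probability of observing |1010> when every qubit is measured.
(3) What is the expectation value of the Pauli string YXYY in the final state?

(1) A full measurement returns |1000> with probability 1/4.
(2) Outcome |1010> occurs with probability 0.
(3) In the final state, YXYY has expectation 0.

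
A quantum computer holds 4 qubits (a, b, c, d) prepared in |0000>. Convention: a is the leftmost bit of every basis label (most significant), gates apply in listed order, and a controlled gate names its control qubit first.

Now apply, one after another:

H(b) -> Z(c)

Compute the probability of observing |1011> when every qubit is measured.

The probability of measuring |1011> is 0.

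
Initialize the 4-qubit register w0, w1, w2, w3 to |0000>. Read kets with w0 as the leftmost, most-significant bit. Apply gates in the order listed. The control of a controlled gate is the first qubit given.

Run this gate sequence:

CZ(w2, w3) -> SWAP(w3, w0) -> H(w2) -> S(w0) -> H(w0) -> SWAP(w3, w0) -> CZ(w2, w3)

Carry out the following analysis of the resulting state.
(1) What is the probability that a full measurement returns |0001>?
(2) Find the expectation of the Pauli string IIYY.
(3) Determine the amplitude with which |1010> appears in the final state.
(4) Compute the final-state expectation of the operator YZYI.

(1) The probability of measuring |0001> is 1/4.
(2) The observable IIYY averages to 1.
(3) |1010> carries amplitude 0 in the final state.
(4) In the final state, YZYI has expectation 0.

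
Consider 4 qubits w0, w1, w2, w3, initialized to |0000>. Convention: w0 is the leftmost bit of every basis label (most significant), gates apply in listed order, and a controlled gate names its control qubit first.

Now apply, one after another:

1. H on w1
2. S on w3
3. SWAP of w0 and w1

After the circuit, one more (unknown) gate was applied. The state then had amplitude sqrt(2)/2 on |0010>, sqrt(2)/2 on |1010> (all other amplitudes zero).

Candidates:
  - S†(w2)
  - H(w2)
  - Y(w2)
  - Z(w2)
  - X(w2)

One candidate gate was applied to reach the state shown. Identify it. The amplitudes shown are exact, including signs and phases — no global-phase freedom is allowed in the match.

The applied gate was X(w2).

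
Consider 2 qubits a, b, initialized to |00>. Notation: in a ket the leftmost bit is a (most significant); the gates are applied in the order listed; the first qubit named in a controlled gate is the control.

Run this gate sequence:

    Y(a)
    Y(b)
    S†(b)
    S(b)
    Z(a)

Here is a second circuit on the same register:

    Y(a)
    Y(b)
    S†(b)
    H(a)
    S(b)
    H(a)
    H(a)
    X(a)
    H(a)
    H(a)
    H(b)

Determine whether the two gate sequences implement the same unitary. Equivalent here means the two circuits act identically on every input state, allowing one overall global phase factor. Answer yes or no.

No: there is an input state on which the two circuits produce genuinely different outputs (not merely differing by a phase).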